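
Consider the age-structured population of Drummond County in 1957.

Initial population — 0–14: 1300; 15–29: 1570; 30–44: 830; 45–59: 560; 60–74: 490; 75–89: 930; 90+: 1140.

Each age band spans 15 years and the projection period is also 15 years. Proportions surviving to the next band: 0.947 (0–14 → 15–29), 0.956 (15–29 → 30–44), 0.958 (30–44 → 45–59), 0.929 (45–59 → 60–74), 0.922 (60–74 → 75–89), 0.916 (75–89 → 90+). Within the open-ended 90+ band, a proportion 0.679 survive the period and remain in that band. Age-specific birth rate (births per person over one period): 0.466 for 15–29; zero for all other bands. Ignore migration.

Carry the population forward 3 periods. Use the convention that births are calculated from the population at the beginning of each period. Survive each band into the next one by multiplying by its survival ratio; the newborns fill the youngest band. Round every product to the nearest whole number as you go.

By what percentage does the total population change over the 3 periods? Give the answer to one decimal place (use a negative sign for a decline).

-9.9

Period 1:
Births: 1570 × 0.466 = 732
15–29: 1300 × 0.947 = 1231
30–44: 1570 × 0.956 = 1501
45–59: 830 × 0.958 = 795
60–74: 560 × 0.929 = 520
75–89: 490 × 0.922 = 452
90+: 930 × 0.916 + 1140 × 0.679 = 852 + 774 = 1626
End of period: [732, 1231, 1501, 795, 520, 452, 1626]
Period 2:
Births: 1231 × 0.466 = 574
15–29: 732 × 0.947 = 693
30–44: 1231 × 0.956 = 1177
45–59: 1501 × 0.958 = 1438
60–74: 795 × 0.929 = 739
75–89: 520 × 0.922 = 479
90+: 452 × 0.916 + 1626 × 0.679 = 414 + 1104 = 1518
End of period: [574, 693, 1177, 1438, 739, 479, 1518]
Period 3:
Births: 693 × 0.466 = 323
15–29: 574 × 0.947 = 544
30–44: 693 × 0.956 = 663
45–59: 1177 × 0.958 = 1128
60–74: 1438 × 0.929 = 1336
75–89: 739 × 0.922 = 681
90+: 479 × 0.916 + 1518 × 0.679 = 439 + 1031 = 1470
End of period: [323, 544, 663, 1128, 1336, 681, 1470]
Total: 6820 → 6145; change = -675; percentage change = -9.9%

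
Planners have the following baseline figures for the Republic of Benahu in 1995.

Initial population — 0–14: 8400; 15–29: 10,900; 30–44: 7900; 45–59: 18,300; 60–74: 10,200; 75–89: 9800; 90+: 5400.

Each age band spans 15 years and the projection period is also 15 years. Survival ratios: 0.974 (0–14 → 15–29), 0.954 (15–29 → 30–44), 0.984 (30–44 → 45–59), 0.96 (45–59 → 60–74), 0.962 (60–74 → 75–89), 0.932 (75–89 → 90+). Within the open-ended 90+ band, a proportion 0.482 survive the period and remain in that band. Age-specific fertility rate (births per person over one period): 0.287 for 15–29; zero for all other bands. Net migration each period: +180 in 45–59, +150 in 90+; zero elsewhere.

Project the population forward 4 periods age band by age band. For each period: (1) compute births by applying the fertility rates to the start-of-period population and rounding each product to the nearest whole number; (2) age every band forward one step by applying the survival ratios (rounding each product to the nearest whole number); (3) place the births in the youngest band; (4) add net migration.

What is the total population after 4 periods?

42043

— Period 1 —
Births: 10900 * 0.287 = 3128
15–29: 8400 * 0.974 = 8182
30–44: 10900 * 0.954 = 10399
45–59: 7900 * 0.984 = 7774
60–74: 18300 * 0.96 = 17568
75–89: 10200 * 0.962 = 9812
90+: 9800 * 0.932 + 5400 * 0.482 = 9134 + 2603 = 11737
Net migration: 45–59 + 180 → 7954; 90+ + 150 → 11887
Giving 3128 / 8182 / 10399 / 7954 / 17568 / 9812 / 11887.
— Period 2 —
Births: 8182 * 0.287 = 2348
15–29: 3128 * 0.974 = 3047
30–44: 8182 * 0.954 = 7806
45–59: 10399 * 0.984 = 10233
60–74: 7954 * 0.96 = 7636
75–89: 17568 * 0.962 = 16900
90+: 9812 * 0.932 + 11887 * 0.482 = 9145 + 5730 = 14875
Net migration: 45–59 + 180 → 10413; 90+ + 150 → 15025
Giving 2348 / 3047 / 7806 / 10413 / 7636 / 16900 / 15025.
— Period 3 —
Births: 3047 * 0.287 = 874
15–29: 2348 * 0.974 = 2287
30–44: 3047 * 0.954 = 2907
45–59: 7806 * 0.984 = 7681
60–74: 10413 * 0.96 = 9996
75–89: 7636 * 0.962 = 7346
90+: 16900 * 0.932 + 15025 * 0.482 = 15751 + 7242 = 22993
Net migration: 45–59 + 180 → 7861; 90+ + 150 → 23143
Giving 874 / 2287 / 2907 / 7861 / 9996 / 7346 / 23143.
— Period 4 —
Births: 2287 * 0.287 = 656
15–29: 874 * 0.974 = 851
30–44: 2287 * 0.954 = 2182
45–59: 2907 * 0.984 = 2860
60–74: 7861 * 0.96 = 7547
75–89: 9996 * 0.962 = 9616
90+: 7346 * 0.932 + 23143 * 0.482 = 6846 + 11155 = 18001
Net migration: 45–59 + 180 → 3040; 90+ + 150 → 18151
Giving 656 / 851 / 2182 / 3040 / 7547 / 9616 / 18151.
Total after period 4: 656 + 851 + 2182 + 3040 + 7547 + 9616 + 18151 = 42043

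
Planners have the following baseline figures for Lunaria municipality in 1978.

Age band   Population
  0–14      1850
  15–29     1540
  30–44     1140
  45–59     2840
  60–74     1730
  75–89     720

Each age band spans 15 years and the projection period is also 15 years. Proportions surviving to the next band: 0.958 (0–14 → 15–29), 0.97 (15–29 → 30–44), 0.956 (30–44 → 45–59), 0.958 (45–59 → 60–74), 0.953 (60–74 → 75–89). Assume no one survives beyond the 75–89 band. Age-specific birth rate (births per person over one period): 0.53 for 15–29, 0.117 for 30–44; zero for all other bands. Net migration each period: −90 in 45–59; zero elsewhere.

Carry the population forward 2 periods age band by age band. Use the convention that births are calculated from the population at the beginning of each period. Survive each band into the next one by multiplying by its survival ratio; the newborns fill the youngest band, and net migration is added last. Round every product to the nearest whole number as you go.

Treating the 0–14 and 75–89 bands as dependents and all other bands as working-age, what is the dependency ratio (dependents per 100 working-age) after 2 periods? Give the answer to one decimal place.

Numbering the bands 1..6 from youngest to oldest:
Period 1:
Births: 1540 × 0.53 = 816  |  1140 × 0.117 = 133 — total 949
Band 2: 1850 × 0.958 = 1772
Band 3: 1540 × 0.97 = 1494
Band 4: 1140 × 0.956 = 1090
Band 5: 2840 × 0.958 = 2721
Band 6: 1730 × 0.953 = 1649
Net migration: Band 4 − 90 → 1000
→ [949, 1772, 1494, 1000, 2721, 1649]
Period 2:
Births: 1772 × 0.53 = 939  |  1494 × 0.117 = 175 — total 1114
Band 2: 949 × 0.958 = 909
Band 3: 1772 × 0.97 = 1719
Band 4: 1494 × 0.956 = 1428
Band 5: 1000 × 0.958 = 958
Band 6: 2721 × 0.953 = 2593
Net migration: Band 4 − 90 → 1338
→ [1114, 909, 1719, 1338, 958, 2593]
Dependents (band 0–14 + band 75–89) = 1114 + 2593 = 3707; working-age = 4924; ratio = 3707/4924 × 100 = 75.3

75.3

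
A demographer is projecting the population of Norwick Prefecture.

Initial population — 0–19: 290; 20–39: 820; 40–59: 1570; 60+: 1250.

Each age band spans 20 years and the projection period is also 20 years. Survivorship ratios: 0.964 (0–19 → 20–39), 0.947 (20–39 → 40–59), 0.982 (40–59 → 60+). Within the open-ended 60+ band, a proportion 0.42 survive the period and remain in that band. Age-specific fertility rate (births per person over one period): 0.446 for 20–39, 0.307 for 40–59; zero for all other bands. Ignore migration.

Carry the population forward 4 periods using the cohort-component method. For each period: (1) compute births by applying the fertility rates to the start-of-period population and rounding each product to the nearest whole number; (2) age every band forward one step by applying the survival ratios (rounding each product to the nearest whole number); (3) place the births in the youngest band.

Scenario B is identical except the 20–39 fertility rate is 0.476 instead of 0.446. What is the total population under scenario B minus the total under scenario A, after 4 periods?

85

Let group 1 be 0–19 through group 4 = 60+.
Period 1.
Births: 820 × 0.446 = 366, 1570 × 0.307 = 482 → total 848
Group 2: 290 × 0.964 = 280
Group 3: 820 × 0.947 = 777
Group 4: 1570 × 0.982 + 1250 × 0.42 = 1542 + 525 = 2067
Giving 848 / 280 / 777 / 2067.
Period 2.
Births: 280 × 0.446 = 125, 777 × 0.307 = 239 → total 364
Group 2: 848 × 0.964 = 817
Group 3: 280 × 0.947 = 265
Group 4: 777 × 0.982 + 2067 × 0.42 = 763 + 868 = 1631
Giving 364 / 817 / 265 / 1631.
Period 3.
Births: 817 × 0.446 = 364, 265 × 0.307 = 81 → total 445
Group 2: 364 × 0.964 = 351
Group 3: 817 × 0.947 = 774
Group 4: 265 × 0.982 + 1631 × 0.42 = 260 + 685 = 945
Giving 445 / 351 / 774 / 945.
Period 4.
Births: 351 × 0.446 = 157, 774 × 0.307 = 238 → total 395
Group 2: 445 × 0.964 = 429
Group 3: 351 × 0.947 = 332
Group 4: 774 × 0.982 + 945 × 0.42 = 760 + 397 = 1157
Giving 395 / 429 / 332 / 1157.
Scenario A total after 4 periods: 2313
Scenario B projection —
Period 1.
Births: 820 × 0.476 = 390, 1570 × 0.307 = 482 → total 872
Group 2: 290 × 0.964 = 280
Group 3: 820 × 0.947 = 777
Group 4: 1570 × 0.982 + 1250 × 0.42 = 1542 + 525 = 2067
Giving 872 / 280 / 777 / 2067.
Period 2.
Births: 280 × 0.476 = 133, 777 × 0.307 = 239 → total 372
Group 2: 872 × 0.964 = 841
Group 3: 280 × 0.947 = 265
Group 4: 777 × 0.982 + 2067 × 0.42 = 763 + 868 = 1631
Giving 372 / 841 / 265 / 1631.
Period 3.
Births: 841 × 0.476 = 400, 265 × 0.307 = 81 → total 481
Group 2: 372 × 0.964 = 359
Group 3: 841 × 0.947 = 796
Group 4: 265 × 0.982 + 1631 × 0.42 = 260 + 685 = 945
Giving 481 / 359 / 796 / 945.
Period 4.
Births: 359 × 0.476 = 171, 796 × 0.307 = 244 → total 415
Group 2: 481 × 0.964 = 464
Group 3: 359 × 0.947 = 340
Group 4: 796 × 0.982 + 945 × 0.42 = 782 + 397 = 1179
Giving 415 / 464 / 340 / 1179.
Scenario B total after 4 periods: 2398
Difference B − A = 2398 − 2313 = 85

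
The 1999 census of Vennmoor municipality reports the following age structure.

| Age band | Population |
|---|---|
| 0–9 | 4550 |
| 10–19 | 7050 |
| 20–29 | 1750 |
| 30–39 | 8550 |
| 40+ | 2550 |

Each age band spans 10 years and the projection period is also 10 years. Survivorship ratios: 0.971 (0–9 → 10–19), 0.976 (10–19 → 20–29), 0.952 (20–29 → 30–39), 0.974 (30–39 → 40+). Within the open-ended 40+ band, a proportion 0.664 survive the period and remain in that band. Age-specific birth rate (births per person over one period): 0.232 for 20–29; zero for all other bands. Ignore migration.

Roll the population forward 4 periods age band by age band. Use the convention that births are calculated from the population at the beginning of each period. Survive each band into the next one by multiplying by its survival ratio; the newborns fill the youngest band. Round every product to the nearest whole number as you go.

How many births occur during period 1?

406

— Period 1 —
Births: 1750 * 0.232 = 406
10–19: 4550 * 0.971 = 4418
20–29: 7050 * 0.976 = 6881
30–39: 1750 * 0.952 = 1666
40+: 8550 * 0.974 + 2550 * 0.664 = 8328 + 1693 = 10021
Giving 406 / 4418 / 6881 / 1666 / 10021.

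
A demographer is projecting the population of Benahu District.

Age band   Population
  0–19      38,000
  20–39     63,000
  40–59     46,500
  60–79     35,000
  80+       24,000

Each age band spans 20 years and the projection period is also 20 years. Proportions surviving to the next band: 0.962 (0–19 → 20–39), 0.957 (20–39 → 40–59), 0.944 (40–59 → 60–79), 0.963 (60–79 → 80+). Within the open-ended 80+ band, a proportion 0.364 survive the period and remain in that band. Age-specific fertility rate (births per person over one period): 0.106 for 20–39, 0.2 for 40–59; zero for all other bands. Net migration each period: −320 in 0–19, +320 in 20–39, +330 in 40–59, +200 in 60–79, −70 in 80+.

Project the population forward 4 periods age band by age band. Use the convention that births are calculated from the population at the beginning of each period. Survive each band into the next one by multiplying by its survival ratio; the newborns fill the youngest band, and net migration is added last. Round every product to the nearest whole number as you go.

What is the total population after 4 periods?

Let band 1 be 0–19 through band 5 = 80+.
[period 1]
Births: 63000 × 0.106 = 6678, 46500 × 0.2 = 9300 → 15978
Band 2: 38000 × 0.962 = 36556
Band 3: 63000 × 0.957 = 60291
Band 4: 46500 × 0.944 = 43896
Band 5: 35000 × 0.963 + 24000 × 0.364 = 33705 + 8736 = 42441
Net migration: Band 1 − 320 → 15658; Band 2 + 320 → 36876; Band 3 + 330 → 60621; Band 4 + 200 → 44096; Band 5 − 70 → 42371
→ [15658, 36876, 60621, 44096, 42371]
[period 2]
Births: 36876 × 0.106 = 3909, 60621 × 0.2 = 12124 → 16033
Band 2: 15658 × 0.962 = 15063
Band 3: 36876 × 0.957 = 35290
Band 4: 60621 × 0.944 = 57226
Band 5: 44096 × 0.963 + 42371 × 0.364 = 42464 + 15423 = 57887
Net migration: Band 1 − 320 → 15713; Band 2 + 320 → 15383; Band 3 + 330 → 35620; Band 4 + 200 → 57426; Band 5 − 70 → 57817
→ [15713, 15383, 35620, 57426, 57817]
[period 3]
Births: 15383 × 0.106 = 1631, 35620 × 0.2 = 7124 → 8755
Band 2: 15713 × 0.962 = 15116
Band 3: 15383 × 0.957 = 14722
Band 4: 35620 × 0.944 = 33625
Band 5: 57426 × 0.963 + 57817 × 0.364 = 55301 + 21045 = 76346
Net migration: Band 1 − 320 → 8435; Band 2 + 320 → 15436; Band 3 + 330 → 15052; Band 4 + 200 → 33825; Band 5 − 70 → 76276
→ [8435, 15436, 15052, 33825, 76276]
[period 4]
Births: 15436 × 0.106 = 1636, 15052 × 0.2 = 3010 → 4646
Band 2: 8435 × 0.962 = 8114
Band 3: 15436 × 0.957 = 14772
Band 4: 15052 × 0.944 = 14209
Band 5: 33825 × 0.963 + 76276 × 0.364 = 32573 + 27764 = 60337
Net migration: Band 1 − 320 → 4326; Band 2 + 320 → 8434; Band 3 + 330 → 15102; Band 4 + 200 → 14409; Band 5 − 70 → 60267
→ [4326, 8434, 15102, 14409, 60267]
Total after period 4: 4326 + 8434 + 15102 + 14409 + 60267 = 102538

102538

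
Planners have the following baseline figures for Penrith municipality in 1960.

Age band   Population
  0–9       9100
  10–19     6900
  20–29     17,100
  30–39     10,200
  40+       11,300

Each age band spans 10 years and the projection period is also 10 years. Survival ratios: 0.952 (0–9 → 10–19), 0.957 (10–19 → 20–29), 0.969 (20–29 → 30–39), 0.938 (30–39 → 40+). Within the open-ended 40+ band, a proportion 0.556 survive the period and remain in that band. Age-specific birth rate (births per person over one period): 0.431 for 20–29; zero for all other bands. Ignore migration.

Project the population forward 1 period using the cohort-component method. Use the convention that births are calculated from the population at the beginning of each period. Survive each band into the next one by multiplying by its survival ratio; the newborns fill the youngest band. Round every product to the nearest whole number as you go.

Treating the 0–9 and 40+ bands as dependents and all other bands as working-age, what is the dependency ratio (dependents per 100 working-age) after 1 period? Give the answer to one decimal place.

72.9

— Period 1 —
Births: 17100 * 0.431 = 7370
10–19: 9100 * 0.952 = 8663
20–29: 6900 * 0.957 = 6603
30–39: 17100 * 0.969 = 16570
40+: 10200 * 0.938 + 11300 * 0.556 = 9568 + 6283 = 15851
Giving 7370 / 8663 / 6603 / 16570 / 15851.
Dependents (band 0–9 + band 40+) = 7370 + 15851 = 23221; working-age = 31836; ratio = 23221/31836 × 100 = 72.9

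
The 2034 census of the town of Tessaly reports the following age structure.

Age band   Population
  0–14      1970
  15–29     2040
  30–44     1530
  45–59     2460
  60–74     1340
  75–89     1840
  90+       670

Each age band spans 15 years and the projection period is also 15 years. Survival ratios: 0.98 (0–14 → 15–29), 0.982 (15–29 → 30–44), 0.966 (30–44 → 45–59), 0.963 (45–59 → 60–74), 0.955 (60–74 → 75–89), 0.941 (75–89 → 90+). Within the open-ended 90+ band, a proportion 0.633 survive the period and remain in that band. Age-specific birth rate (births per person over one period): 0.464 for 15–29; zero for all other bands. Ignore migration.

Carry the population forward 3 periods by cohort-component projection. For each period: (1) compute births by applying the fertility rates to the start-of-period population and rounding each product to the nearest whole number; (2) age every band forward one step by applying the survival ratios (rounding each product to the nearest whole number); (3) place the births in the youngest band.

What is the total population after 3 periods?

11029

[period 1]
Births: 2040 × 0.464 = 947
15–29: 1970 × 0.98 = 1931
30–44: 2040 × 0.982 = 2003
45–59: 1530 × 0.966 = 1478
60–74: 2460 × 0.963 = 2369
75–89: 1340 × 0.955 = 1280
90+: 1840 × 0.941 + 670 × 0.633 = 1731 + 424 = 2155
Population now: 0–14=947, 15–29=1931, 30–44=2003, 45–59=1478, 60–74=2369, 75–89=1280, 90+=2155
[period 2]
Births: 1931 × 0.464 = 896
15–29: 947 × 0.98 = 928
30–44: 1931 × 0.982 = 1896
45–59: 2003 × 0.966 = 1935
60–74: 1478 × 0.963 = 1423
75–89: 2369 × 0.955 = 2262
90+: 1280 × 0.941 + 2155 × 0.633 = 1204 + 1364 = 2568
Population now: 0–14=896, 15–29=928, 30–44=1896, 45–59=1935, 60–74=1423, 75–89=2262, 90+=2568
[period 3]
Births: 928 × 0.464 = 431
15–29: 896 × 0.98 = 878
30–44: 928 × 0.982 = 911
45–59: 1896 × 0.966 = 1832
60–74: 1935 × 0.963 = 1863
75–89: 1423 × 0.955 = 1359
90+: 2262 × 0.941 + 2568 × 0.633 = 2129 + 1626 = 3755
Population now: 0–14=431, 15–29=878, 30–44=911, 45–59=1832, 60–74=1863, 75–89=1359, 90+=3755
Total after period 3: 431 + 878 + 911 + 1832 + 1863 + 1359 + 3755 = 11029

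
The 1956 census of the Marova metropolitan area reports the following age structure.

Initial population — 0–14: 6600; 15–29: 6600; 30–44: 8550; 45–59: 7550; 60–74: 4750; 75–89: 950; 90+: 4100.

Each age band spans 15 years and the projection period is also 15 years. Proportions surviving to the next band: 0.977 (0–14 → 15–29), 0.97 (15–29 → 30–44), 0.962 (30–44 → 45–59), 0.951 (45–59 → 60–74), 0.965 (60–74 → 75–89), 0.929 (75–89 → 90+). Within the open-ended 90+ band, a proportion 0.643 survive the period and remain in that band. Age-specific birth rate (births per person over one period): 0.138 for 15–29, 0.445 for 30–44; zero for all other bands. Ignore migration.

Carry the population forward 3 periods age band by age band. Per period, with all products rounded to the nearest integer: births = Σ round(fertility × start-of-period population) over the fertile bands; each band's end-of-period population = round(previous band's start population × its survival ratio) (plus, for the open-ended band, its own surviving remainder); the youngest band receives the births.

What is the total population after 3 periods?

41595

Call the groups 1 to 7, youngest first.
Period 1:
Births: 6600 * 0.138 = 911, 8550 * 0.445 = 3805 — total 4716
Group 2: 6600 * 0.977 = 6448
Group 3: 6600 * 0.97 = 6402
Group 4: 8550 * 0.962 = 8225
Group 5: 7550 * 0.951 = 7180
Group 6: 4750 * 0.965 = 4584
Group 7: 950 * 0.929 + 4100 * 0.643 = 883 + 2636 = 3519
→ [4716, 6448, 6402, 8225, 7180, 4584, 3519]
Period 2:
Births: 6448 * 0.138 = 890, 6402 * 0.445 = 2849 — total 3739
Group 2: 4716 * 0.977 = 4608
Group 3: 6448 * 0.97 = 6255
Group 4: 6402 * 0.962 = 6159
Group 5: 8225 * 0.951 = 7822
Group 6: 7180 * 0.965 = 6929
Group 7: 4584 * 0.929 + 3519 * 0.643 = 4259 + 2263 = 6522
→ [3739, 4608, 6255, 6159, 7822, 6929, 6522]
Period 3:
Births: 4608 * 0.138 = 636, 6255 * 0.445 = 2783 — total 3419
Group 2: 3739 * 0.977 = 3653
Group 3: 4608 * 0.97 = 4470
Group 4: 6255 * 0.962 = 6017
Group 5: 6159 * 0.951 = 5857
Group 6: 7822 * 0.965 = 7548
Group 7: 6929 * 0.929 + 6522 * 0.643 = 6437 + 4194 = 10631
→ [3419, 3653, 4470, 6017, 5857, 7548, 10631]
Total after period 3: 3419 + 3653 + 4470 + 6017 + 5857 + 7548 + 10631 = 41595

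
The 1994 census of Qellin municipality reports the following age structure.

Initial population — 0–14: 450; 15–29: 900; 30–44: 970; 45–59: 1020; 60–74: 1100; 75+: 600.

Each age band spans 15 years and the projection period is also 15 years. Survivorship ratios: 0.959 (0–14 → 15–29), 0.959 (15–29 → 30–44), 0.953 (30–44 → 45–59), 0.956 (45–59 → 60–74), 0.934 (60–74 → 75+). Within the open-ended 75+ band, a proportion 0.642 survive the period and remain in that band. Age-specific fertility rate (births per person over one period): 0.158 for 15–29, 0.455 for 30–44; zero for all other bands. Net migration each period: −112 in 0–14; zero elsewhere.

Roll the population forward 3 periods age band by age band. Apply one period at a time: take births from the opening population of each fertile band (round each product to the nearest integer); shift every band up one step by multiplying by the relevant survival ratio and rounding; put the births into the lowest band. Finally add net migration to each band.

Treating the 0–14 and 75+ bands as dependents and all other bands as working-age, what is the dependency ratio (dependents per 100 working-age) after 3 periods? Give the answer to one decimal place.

— Period 1 —
Births: 900 × 0.158 = 142 ; 970 × 0.455 = 441 → 583
15–29: 450 × 0.959 = 432
30–44: 900 × 0.959 = 863
45–59: 970 × 0.953 = 924
60–74: 1020 × 0.956 = 975
75+: 1100 × 0.934 + 600 × 0.642 = 1027 + 385 = 1412
Net migration: 0–14 − 112 → 471
Giving 471 / 432 / 863 / 924 / 975 / 1412.
— Period 2 —
Births: 432 × 0.158 = 68 ; 863 × 0.455 = 393 → 461
15–29: 471 × 0.959 = 452
30–44: 432 × 0.959 = 414
45–59: 863 × 0.953 = 822
60–74: 924 × 0.956 = 883
75+: 975 × 0.934 + 1412 × 0.642 = 911 + 907 = 1818
Net migration: 0–14 − 112 → 349
Giving 349 / 452 / 414 / 822 / 883 / 1818.
— Period 3 —
Births: 452 × 0.158 = 71 ; 414 × 0.455 = 188 → 259
15–29: 349 × 0.959 = 335
30–44: 452 × 0.959 = 433
45–59: 414 × 0.953 = 395
60–74: 822 × 0.956 = 786
75+: 883 × 0.934 + 1818 × 0.642 = 825 + 1167 = 1992
Net migration: 0–14 − 112 → 147
Giving 147 / 335 / 433 / 395 / 786 / 1992.
Dependents (band 0–14 + band 75+) = 147 + 1992 = 2139; working-age = 1949; ratio = 2139/1949 × 100 = 109.7

109.7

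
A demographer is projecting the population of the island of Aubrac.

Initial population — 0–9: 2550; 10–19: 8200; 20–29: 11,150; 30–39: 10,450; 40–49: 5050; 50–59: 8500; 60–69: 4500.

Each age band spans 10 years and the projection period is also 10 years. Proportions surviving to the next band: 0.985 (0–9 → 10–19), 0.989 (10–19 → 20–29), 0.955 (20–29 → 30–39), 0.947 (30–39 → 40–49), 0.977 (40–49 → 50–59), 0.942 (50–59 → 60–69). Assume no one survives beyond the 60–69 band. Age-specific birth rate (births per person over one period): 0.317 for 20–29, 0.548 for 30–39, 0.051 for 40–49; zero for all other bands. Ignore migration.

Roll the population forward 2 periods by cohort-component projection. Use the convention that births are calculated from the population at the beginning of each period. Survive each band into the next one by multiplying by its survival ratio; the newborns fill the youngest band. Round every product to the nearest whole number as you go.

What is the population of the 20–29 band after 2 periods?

After projecting period 1:
Births: 11150 × 0.317 = 3535  |  10450 × 0.548 = 5727  |  5050 × 0.051 = 258 → total 9520
10–19: 2550 × 0.985 = 2512
20–29: 8200 × 0.989 = 8110
30–39: 11150 × 0.955 = 10648
40–49: 10450 × 0.947 = 9896
50–59: 5050 × 0.977 = 4934
60–69: 8500 × 0.942 = 8007
→ [9520, 2512, 8110, 10648, 9896, 4934, 8007]
After projecting period 2:
Births: 8110 × 0.317 = 2571  |  10648 × 0.548 = 5835  |  9896 × 0.051 = 505 → total 8911
10–19: 9520 × 0.985 = 9377
20–29: 2512 × 0.989 = 2484
30–39: 8110 × 0.955 = 7745
40–49: 10648 × 0.947 = 10084
50–59: 9896 × 0.977 = 9668
60–69: 4934 × 0.942 = 4648
→ [8911, 9377, 2484, 7745, 10084, 9668, 4648]

2484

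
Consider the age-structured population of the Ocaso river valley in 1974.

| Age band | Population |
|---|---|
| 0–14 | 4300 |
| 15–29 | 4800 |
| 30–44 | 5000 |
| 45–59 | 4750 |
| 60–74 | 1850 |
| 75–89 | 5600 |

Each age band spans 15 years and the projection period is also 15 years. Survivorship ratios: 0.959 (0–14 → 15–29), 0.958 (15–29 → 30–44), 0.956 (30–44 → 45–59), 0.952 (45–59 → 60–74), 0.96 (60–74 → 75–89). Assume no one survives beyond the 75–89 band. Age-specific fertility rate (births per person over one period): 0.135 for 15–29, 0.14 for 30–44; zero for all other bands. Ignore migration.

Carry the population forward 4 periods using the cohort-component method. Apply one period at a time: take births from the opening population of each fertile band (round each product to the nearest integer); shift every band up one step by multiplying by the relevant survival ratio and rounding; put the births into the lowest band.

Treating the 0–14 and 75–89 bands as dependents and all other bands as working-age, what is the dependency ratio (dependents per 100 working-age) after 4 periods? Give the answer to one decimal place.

66.0

Period 1:
Births: 4800 × 0.135 = 648, 5000 × 0.14 = 700 ⇒ total 1348
15–29: 4300 × 0.959 = 4124
30–44: 4800 × 0.958 = 4598
45–59: 5000 × 0.956 = 4780
60–74: 4750 × 0.952 = 4522
75–89: 1850 × 0.96 = 1776
Population now: 0–14=1348, 15–29=4124, 30–44=4598, 45–59=4780, 60–74=4522, 75–89=1776
Period 2:
Births: 4124 × 0.135 = 557, 4598 × 0.14 = 644 ⇒ total 1201
15–29: 1348 × 0.959 = 1293
30–44: 4124 × 0.958 = 3951
45–59: 4598 × 0.956 = 4396
60–74: 4780 × 0.952 = 4551
75–89: 4522 × 0.96 = 4341
Population now: 0–14=1201, 15–29=1293, 30–44=3951, 45–59=4396, 60–74=4551, 75–89=4341
Period 3:
Births: 1293 × 0.135 = 175, 3951 × 0.14 = 553 ⇒ total 728
15–29: 1201 × 0.959 = 1152
30–44: 1293 × 0.958 = 1239
45–59: 3951 × 0.956 = 3777
60–74: 4396 × 0.952 = 4185
75–89: 4551 × 0.96 = 4369
Population now: 0–14=728, 15–29=1152, 30–44=1239, 45–59=3777, 60–74=4185, 75–89=4369
Period 4:
Births: 1152 × 0.135 = 156, 1239 × 0.14 = 173 ⇒ total 329
15–29: 728 × 0.959 = 698
30–44: 1152 × 0.958 = 1104
45–59: 1239 × 0.956 = 1184
60–74: 3777 × 0.952 = 3596
75–89: 4185 × 0.96 = 4018
Population now: 0–14=329, 15–29=698, 30–44=1104, 45–59=1184, 60–74=3596, 75–89=4018
Dependents (band 0–14 + band 75–89) = 329 + 4018 = 4347; working-age = 6582; ratio = 4347/6582 × 100 = 66.0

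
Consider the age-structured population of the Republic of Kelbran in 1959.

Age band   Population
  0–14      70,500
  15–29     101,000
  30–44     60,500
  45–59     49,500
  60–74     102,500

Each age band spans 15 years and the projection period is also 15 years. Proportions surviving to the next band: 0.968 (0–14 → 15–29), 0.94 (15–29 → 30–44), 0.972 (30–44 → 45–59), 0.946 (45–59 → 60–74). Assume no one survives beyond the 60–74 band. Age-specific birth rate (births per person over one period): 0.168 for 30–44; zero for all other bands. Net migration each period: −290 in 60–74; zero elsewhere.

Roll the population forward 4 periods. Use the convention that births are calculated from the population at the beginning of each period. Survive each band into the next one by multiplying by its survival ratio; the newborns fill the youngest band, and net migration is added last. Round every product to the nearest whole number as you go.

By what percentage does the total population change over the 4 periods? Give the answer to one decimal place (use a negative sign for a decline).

Period 1:
Births: 60500 × 0.168 = 10164
15–29: 70500 × 0.968 = 68244
30–44: 101000 × 0.94 = 94940
45–59: 60500 × 0.972 = 58806
60–74: 49500 × 0.946 = 46827
Net migration: 60–74 − 290 → 46537
End of period: [10164, 68244, 94940, 58806, 46537]
Period 2:
Births: 94940 × 0.168 = 15950
15–29: 10164 × 0.968 = 9839
30–44: 68244 × 0.94 = 64149
45–59: 94940 × 0.972 = 92282
60–74: 58806 × 0.946 = 55630
Net migration: 60–74 − 290 → 55340
End of period: [15950, 9839, 64149, 92282, 55340]
Period 3:
Births: 64149 × 0.168 = 10777
15–29: 15950 × 0.968 = 15440
30–44: 9839 × 0.94 = 9249
45–59: 64149 × 0.972 = 62353
60–74: 92282 × 0.946 = 87299
Net migration: 60–74 − 290 → 87009
End of period: [10777, 15440, 9249, 62353, 87009]
Period 4:
Births: 9249 × 0.168 = 1554
15–29: 10777 × 0.968 = 10432
30–44: 15440 × 0.94 = 14514
45–59: 9249 × 0.972 = 8990
60–74: 62353 × 0.946 = 58986
Net migration: 60–74 − 290 → 58696
End of period: [1554, 10432, 14514, 8990, 58696]
Total: 384000 → 94186; change = -289814; percentage change = -75.5%

-75.5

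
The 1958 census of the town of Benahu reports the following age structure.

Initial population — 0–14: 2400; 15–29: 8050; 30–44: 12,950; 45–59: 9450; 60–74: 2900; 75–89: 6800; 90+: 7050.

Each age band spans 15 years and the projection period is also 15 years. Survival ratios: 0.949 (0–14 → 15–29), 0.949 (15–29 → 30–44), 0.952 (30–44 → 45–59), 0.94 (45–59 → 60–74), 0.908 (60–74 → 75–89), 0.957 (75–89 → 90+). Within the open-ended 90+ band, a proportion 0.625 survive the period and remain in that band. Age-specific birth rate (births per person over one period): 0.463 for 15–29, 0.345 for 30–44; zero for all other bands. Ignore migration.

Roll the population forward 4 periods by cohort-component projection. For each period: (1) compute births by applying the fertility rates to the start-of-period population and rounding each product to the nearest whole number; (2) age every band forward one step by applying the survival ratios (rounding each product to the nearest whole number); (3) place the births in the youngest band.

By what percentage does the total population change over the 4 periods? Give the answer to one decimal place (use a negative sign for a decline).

-8.6

Let group 1 be 0–14 through group 7 = 90+.
Period 1:
Births: 8050 × 0.463 = 3727, 12950 × 0.345 = 4468 → 8195
Group 2: 2400 × 0.949 = 2278
Group 3: 8050 × 0.949 = 7639
Group 4: 12950 × 0.952 = 12328
Group 5: 9450 × 0.94 = 8883
Group 6: 2900 × 0.908 = 2633
Group 7: 6800 × 0.957 + 7050 × 0.625 = 6508 + 4406 = 10914
Population now: 0–14=8195, 15–29=2278, 30–44=7639, 45–59=12328, 60–74=8883, 75–89=2633, 90+=10914
Period 2:
Births: 2278 × 0.463 = 1055, 7639 × 0.345 = 2635 → 3690
Group 2: 8195 × 0.949 = 7777
Group 3: 2278 × 0.949 = 2162
Group 4: 7639 × 0.952 = 7272
Group 5: 12328 × 0.94 = 11588
Group 6: 8883 × 0.908 = 8066
Group 7: 2633 × 0.957 + 10914 × 0.625 = 2520 + 6821 = 9341
Population now: 0–14=3690, 15–29=7777, 30–44=2162, 45–59=7272, 60–74=11588, 75–89=8066, 90+=9341
Period 3:
Births: 7777 × 0.463 = 3601, 2162 × 0.345 = 746 → 4347
Group 2: 3690 × 0.949 = 3502
Group 3: 7777 × 0.949 = 7380
Group 4: 2162 × 0.952 = 2058
Group 5: 7272 × 0.94 = 6836
Group 6: 11588 × 0.908 = 10522
Group 7: 8066 × 0.957 + 9341 × 0.625 = 7719 + 5838 = 13557
Population now: 0–14=4347, 15–29=3502, 30–44=7380, 45–59=2058, 60–74=6836, 75–89=10522, 90+=13557
Period 4:
Births: 3502 × 0.463 = 1621, 7380 × 0.345 = 2546 → 4167
Group 2: 4347 × 0.949 = 4125
Group 3: 3502 × 0.949 = 3323
Group 4: 7380 × 0.952 = 7026
Group 5: 2058 × 0.94 = 1935
Group 6: 6836 × 0.908 = 6207
Group 7: 10522 × 0.957 + 13557 × 0.625 = 10070 + 8473 = 18543
Population now: 0–14=4167, 15–29=4125, 30–44=3323, 45–59=7026, 60–74=1935, 75–89=6207, 90+=18543
Total: 49600 → 45326; change = -4274; percentage change = -8.6%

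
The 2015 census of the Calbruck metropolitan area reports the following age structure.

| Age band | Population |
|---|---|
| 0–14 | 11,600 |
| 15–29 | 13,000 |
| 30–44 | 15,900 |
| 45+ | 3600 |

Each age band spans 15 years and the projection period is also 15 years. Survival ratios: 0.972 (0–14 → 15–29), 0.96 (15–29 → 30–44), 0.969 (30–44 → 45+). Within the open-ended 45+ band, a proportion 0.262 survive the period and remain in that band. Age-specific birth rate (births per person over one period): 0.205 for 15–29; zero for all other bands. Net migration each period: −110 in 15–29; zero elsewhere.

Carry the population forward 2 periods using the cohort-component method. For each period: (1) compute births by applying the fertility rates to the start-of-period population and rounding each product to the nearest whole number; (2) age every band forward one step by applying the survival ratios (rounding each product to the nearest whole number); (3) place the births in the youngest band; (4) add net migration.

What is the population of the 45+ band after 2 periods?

16377

Period 1.
Births: 13000 × 0.205 = 2665
15–29: 11600 × 0.972 = 11275
30–44: 13000 × 0.96 = 12480
45+: 15900 × 0.969 + 3600 × 0.262 = 15407 + 943 = 16350
Net migration: 15–29 − 110 → 11165
→ [2665, 11165, 12480, 16350]
Period 2.
Births: 11165 × 0.205 = 2289
15–29: 2665 × 0.972 = 2590
30–44: 11165 × 0.96 = 10718
45+: 12480 × 0.969 + 16350 × 0.262 = 12093 + 4284 = 16377
Net migration: 15–29 − 110 → 2480
→ [2289, 2480, 10718, 16377]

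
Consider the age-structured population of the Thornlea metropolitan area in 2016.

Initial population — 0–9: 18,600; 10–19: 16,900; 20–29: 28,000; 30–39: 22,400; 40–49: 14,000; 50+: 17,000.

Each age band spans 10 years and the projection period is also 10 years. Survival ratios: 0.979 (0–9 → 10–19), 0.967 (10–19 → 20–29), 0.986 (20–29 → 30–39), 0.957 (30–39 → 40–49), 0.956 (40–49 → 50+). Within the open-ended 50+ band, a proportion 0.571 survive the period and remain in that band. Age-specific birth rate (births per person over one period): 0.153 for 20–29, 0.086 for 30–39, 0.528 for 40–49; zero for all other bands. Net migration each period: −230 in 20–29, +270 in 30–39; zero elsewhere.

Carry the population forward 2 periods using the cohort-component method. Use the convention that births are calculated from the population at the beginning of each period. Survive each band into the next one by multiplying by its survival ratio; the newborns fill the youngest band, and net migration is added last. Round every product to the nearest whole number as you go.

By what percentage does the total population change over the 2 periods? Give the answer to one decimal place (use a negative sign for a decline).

Period 1:
Births: 28000 × 0.153 = 4284, 22400 × 0.086 = 1926, 14000 × 0.528 = 7392 ⇒ total 13602
10–19: 18600 × 0.979 = 18209
20–29: 16900 × 0.967 = 16342
30–39: 28000 × 0.986 = 27608
40–49: 22400 × 0.957 = 21437
50+: 14000 × 0.956 + 17000 × 0.571 = 13384 + 9707 = 23091
Net migration: 20–29 − 230 → 16112; 30–39 + 270 → 27878
→ [13602, 18209, 16112, 27878, 21437, 23091]
Period 2:
Births: 16112 × 0.153 = 2465, 27878 × 0.086 = 2398, 21437 × 0.528 = 11319 ⇒ total 16182
10–19: 13602 × 0.979 = 13316
20–29: 18209 × 0.967 = 17608
30–39: 16112 × 0.986 = 15886
40–49: 27878 × 0.957 = 26679
50+: 21437 × 0.956 + 23091 × 0.571 = 20494 + 13185 = 33679
Net migration: 20–29 − 230 → 17378; 30–39 + 270 → 16156
→ [16182, 13316, 17378, 16156, 26679, 33679]
Total: 116900 → 123390; change = 6490; percentage change = 5.6%

5.6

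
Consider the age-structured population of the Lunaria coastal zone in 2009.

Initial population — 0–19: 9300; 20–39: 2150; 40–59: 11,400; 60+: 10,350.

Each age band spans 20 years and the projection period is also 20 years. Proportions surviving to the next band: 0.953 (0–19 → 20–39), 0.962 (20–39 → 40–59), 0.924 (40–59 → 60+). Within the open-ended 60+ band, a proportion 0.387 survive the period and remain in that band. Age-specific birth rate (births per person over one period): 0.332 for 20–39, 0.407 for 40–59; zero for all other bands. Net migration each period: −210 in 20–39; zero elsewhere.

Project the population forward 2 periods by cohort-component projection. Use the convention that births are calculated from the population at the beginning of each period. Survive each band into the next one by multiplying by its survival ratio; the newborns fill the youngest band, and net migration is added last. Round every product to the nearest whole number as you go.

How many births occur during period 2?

3715

After projecting period 1:
Births: 2150 × 0.332 = 714, 11400 × 0.407 = 4640 ⇒ total 5354
20–39: 9300 × 0.953 = 8863
40–59: 2150 × 0.962 = 2068
60+: 11400 × 0.924 + 10350 × 0.387 = 10534 + 4005 = 14539
Net migration: 20–39 − 210 → 8653
End of period: [5354, 8653, 2068, 14539]
After projecting period 2:
Births: 8653 × 0.332 = 2873, 2068 × 0.407 = 842 ⇒ total 3715
20–39: 5354 × 0.953 = 5102
40–59: 8653 × 0.962 = 8324
60+: 2068 × 0.924 + 14539 × 0.387 = 1911 + 5627 = 7538
Net migration: 20–39 − 210 → 4892
End of period: [3715, 4892, 8324, 7538]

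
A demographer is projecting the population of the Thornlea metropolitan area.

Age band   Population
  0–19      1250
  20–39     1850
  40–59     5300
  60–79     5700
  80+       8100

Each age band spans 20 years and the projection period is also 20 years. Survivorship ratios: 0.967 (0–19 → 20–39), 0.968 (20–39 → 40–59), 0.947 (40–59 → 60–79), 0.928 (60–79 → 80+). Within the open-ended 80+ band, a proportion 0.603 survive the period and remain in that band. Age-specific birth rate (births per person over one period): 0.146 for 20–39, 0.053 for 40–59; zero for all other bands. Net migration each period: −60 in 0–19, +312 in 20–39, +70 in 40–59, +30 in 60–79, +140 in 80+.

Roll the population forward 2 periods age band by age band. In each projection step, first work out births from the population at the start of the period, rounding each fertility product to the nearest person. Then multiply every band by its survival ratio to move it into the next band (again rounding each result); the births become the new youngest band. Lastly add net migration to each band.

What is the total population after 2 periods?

Period 1.
Births: 1850 * 0.146 = 270 ; 5300 * 0.053 = 281 — total 551
20–39: 1250 * 0.967 = 1209
40–59: 1850 * 0.968 = 1791
60–79: 5300 * 0.947 = 5019
80+: 5700 * 0.928 + 8100 * 0.603 = 5290 + 4884 = 10174
Net migration: 0–19 − 60 → 491; 20–39 + 312 → 1521; 40–59 + 70 → 1861; 60–79 + 30 → 5049; 80+ + 140 → 10314
Population now: 0–19=491, 20–39=1521, 40–59=1861, 60–79=5049, 80+=10314
Period 2.
Births: 1521 * 0.146 = 222 ; 1861 * 0.053 = 99 — total 321
20–39: 491 * 0.967 = 475
40–59: 1521 * 0.968 = 1472
60–79: 1861 * 0.947 = 1762
80+: 5049 * 0.928 + 10314 * 0.603 = 4685 + 6219 = 10904
Net migration: 0–19 − 60 → 261; 20–39 + 312 → 787; 40–59 + 70 → 1542; 60–79 + 30 → 1792; 80+ + 140 → 11044
Population now: 0–19=261, 20–39=787, 40–59=1542, 60–79=1792, 80+=11044
Total after period 2: 261 + 787 + 1542 + 1792 + 11044 = 15426

15426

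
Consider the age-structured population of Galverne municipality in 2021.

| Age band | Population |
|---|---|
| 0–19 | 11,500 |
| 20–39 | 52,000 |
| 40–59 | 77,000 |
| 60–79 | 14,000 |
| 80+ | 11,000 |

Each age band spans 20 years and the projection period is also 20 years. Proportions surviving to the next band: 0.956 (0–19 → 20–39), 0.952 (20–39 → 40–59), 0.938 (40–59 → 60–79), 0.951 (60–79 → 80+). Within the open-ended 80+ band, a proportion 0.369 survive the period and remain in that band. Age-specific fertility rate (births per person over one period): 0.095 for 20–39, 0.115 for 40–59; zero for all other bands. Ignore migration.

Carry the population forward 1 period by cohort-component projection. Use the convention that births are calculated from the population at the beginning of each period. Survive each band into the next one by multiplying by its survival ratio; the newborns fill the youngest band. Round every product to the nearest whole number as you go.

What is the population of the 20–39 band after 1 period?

10994

Numbering the bands 1..5 from youngest to oldest:
Period 1.
Births: 52000 * 0.095 = 4940  |  77000 * 0.115 = 8855 ⇒ total 13795
Band 2: 11500 * 0.956 = 10994
Band 3: 52000 * 0.952 = 49504
Band 4: 77000 * 0.938 = 72226
Band 5: 14000 * 0.951 + 11000 * 0.369 = 13314 + 4059 = 17373
Population now: 0–19=13795, 20–39=10994, 40–59=49504, 60–79=72226, 80+=17373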